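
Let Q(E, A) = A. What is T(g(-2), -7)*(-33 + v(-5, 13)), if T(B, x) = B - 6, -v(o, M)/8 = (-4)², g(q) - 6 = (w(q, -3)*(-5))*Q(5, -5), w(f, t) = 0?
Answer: 0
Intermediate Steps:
g(q) = 6 (g(q) = 6 + (0*(-5))*(-5) = 6 + 0*(-5) = 6 + 0 = 6)
v(o, M) = -128 (v(o, M) = -8*(-4)² = -8*16 = -128)
T(B, x) = -6 + B
T(g(-2), -7)*(-33 + v(-5, 13)) = (-6 + 6)*(-33 - 128) = 0*(-161) = 0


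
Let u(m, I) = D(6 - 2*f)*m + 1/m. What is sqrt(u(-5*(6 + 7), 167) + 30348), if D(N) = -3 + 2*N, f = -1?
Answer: sqrt(124650110)/65 ≈ 171.76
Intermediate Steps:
u(m, I) = 1/m + 13*m (u(m, I) = (-3 + 2*(6 - 2*(-1)))*m + 1/m = (-3 + 2*(6 + 2))*m + 1/m = (-3 + 2*8)*m + 1/m = (-3 + 16)*m + 1/m = 13*m + 1/m = 1/m + 13*m)
sqrt(u(-5*(6 + 7), 167) + 30348) = sqrt((1/(-5*(6 + 7)) + 13*(-5*(6 + 7))) + 30348) = sqrt((1/(-5*13) + 13*(-5*13)) + 30348) = sqrt((1/(-65) + 13*(-65)) + 30348) = sqrt((-1/65 - 845) + 30348) = sqrt(-54926/65 + 30348) = sqrt(1917694/65) = sqrt(124650110)/65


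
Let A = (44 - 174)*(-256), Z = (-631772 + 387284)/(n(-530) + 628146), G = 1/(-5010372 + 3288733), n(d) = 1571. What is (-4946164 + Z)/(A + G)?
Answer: -5362361102879044564/36080357119674923 ≈ -148.62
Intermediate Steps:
G = -1/1721639 (G = 1/(-1721639) = -1/1721639 ≈ -5.8084e-7)
Z = -244488/629717 (Z = (-631772 + 387284)/(1571 + 628146) = -244488/629717 ≈ -0.38825)
A = 33280 (A = -130*(-256) = 33280)
(-4946164 + Z)/(A + G) = (-4946164 - 244488/629717)/(33280 - 1/1721639) = -3114683800076/(629717*57296145919/1721639) = -3114683800076/629717*1721639/57296145919 = -5362361102879044564/36080357119674923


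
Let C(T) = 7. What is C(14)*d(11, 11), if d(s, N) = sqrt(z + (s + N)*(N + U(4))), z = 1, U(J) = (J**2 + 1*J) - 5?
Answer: 7*sqrt(573) ≈ 167.56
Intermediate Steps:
U(J) = -5 + J + J**2 (U(J) = (J**2 + J) - 5 = (J + J**2) - 5 = -5 + J + J**2)
d(s, N) = sqrt(1 + (15 + N)*(N + s)) (d(s, N) = sqrt(1 + (s + N)*(N + (-5 + 4 + 4**2))) = sqrt(1 + (N + s)*(N + (-5 + 4 + 16))) = sqrt(1 + (N + s)*(N + 15)) = sqrt(1 + (N + s)*(15 + N)) = sqrt(1 + (15 + N)*(N + s)))
C(14)*d(11, 11) = 7*sqrt(1 + 11**2 + 15*11 + 15*11 + 11*11) = 7*sqrt(1 + 121 + 165 + 165 + 121) = 7*sqrt(573)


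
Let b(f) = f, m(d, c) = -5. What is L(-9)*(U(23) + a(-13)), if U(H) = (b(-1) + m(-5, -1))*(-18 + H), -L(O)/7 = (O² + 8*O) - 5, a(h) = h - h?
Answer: 840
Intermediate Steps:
a(h) = 0
L(O) = 35 - 56*O - 7*O² (L(O) = -7*((O² + 8*O) - 5) = -7*(-5 + O² + 8*O) = 35 - 56*O - 7*O²)
U(H) = 108 - 6*H (U(H) = (-1 - 5)*(-18 + H) = -6*(-18 + H) = 108 - 6*H)
L(-9)*(U(23) + a(-13)) = (35 - 56*(-9) - 7*(-9)²)*((108 - 6*23) + 0) = (35 + 504 - 7*81)*((108 - 138) + 0) = (35 + 504 - 567)*(-30 + 0) = -28*(-30) = 840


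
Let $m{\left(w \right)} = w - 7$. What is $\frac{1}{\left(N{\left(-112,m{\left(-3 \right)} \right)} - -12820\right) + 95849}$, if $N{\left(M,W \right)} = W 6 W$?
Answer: $\frac{1}{109269} \approx 9.1517 \cdot 10^{-6}$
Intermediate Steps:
$m{\left(w \right)} = -7 + w$ ($m{\left(w \right)} = w - 7 = -7 + w$)
$N{\left(M,W \right)} = 6 W^{2}$ ($N{\left(M,W \right)} = 6 W W = 6 W^{2}$)
$\frac{1}{\left(N{\left(-112,m{\left(-3 \right)} \right)} - -12820\right) + 95849} = \frac{1}{\left(6 \left(-7 - 3\right)^{2} - -12820\right) + 95849} = \frac{1}{\left(6 \left(-10\right)^{2} + 12820\right) + 95849} = \frac{1}{\left(6 \cdot 100 + 12820\right) + 95849} = \frac{1}{\left(600 + 12820\right) + 95849} = \frac{1}{13420 + 95849} = \frac{1}{109269}$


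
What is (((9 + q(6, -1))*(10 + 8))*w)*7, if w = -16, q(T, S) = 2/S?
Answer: -14112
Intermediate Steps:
(((9 + q(6, -1))*(10 + 8))*w)*7 = (((9 + 2/(-1))*(10 + 8))*(-16))*7 = (((9 + 2*(-1))*18)*(-16))*7 = (((9 - 2)*18)*(-16))*7 = ((7*18)*(-16))*7 = (126*(-16))*7 = -2016*7 = -14112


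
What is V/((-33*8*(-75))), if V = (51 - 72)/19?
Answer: -7/125400 ≈ -5.5821e-5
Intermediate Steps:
V = -21/19 (V = (1/19)*(-21) = -21/19 ≈ -1.1053)
V/((-33*8*(-75))) = -21/(19*(-33*8*(-75))) = -21/(19*((-264*(-75)))) = -21/19/19800 = -21/19*1/19800 = -7/125400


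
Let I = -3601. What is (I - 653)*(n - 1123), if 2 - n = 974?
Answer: 8912130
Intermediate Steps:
n = -972 (n = 2 - 1*974 = 2 - 974 = -972)
(I - 653)*(n - 1123) = (-3601 - 653)*(-972 - 1123) = -4254*(-2095) = 8912130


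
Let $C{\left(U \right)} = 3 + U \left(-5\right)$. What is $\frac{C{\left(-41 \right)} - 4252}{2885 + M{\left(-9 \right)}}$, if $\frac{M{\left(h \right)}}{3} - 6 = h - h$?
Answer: $- \frac{4044}{2903} \approx -1.393$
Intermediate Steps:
$M{\left(h \right)} = 18$ ($M{\left(h \right)} = 18 + 3 \left(h - h\right) = 18 + 3 \cdot 0 = 18 + 0 = 18$)
$C{\left(U \right)} = 3 - 5 U$
$\frac{C{\left(-41 \right)} - 4252}{2885 + M{\left(-9 \right)}} = \frac{\left(3 - -205\right) - 4252}{2885 + 18} = \frac{\left(3 + 205\right) - 4252}{2903} = \left(208 - 4252\right) \frac{1}{2903} = \left(-4044\right) \frac{1}{2903} = - \frac{4044}{2903}$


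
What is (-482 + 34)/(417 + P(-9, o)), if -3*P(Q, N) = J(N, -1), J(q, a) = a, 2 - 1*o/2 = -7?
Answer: -336/313 ≈ -1.0735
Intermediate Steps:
o = 18 (o = 4 - 2*(-7) = 4 + 14 = 18)
P(Q, N) = ⅓ (P(Q, N) = -⅓*(-1) = ⅓)
(-482 + 34)/(417 + P(-9, o)) = (-482 + 34)/(417 + ⅓) = -448/1252/3 = -448*3/1252 = -336/313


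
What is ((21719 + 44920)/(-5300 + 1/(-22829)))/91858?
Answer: -1521301731/11114239386458 ≈ -0.00013688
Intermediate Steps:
((21719 + 44920)/(-5300 + 1/(-22829)))/91858 = (66639/(-5300 - 1/22829))*(1/91858) = (66639/(-120993701/22829))*(1/91858) = (66639*(-22829/120993701))*(1/91858) = -1521301731/120993701*1/91858 = -1521301731/11114239386458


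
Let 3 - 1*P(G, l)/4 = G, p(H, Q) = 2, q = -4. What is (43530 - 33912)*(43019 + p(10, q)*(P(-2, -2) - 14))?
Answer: 413872158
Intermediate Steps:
P(G, l) = 12 - 4*G
(43530 - 33912)*(43019 + p(10, q)*(P(-2, -2) - 14)) = (43530 - 33912)*(43019 + 2*((12 - 4*(-2)) - 14)) = 9618*(43019 + 2*((12 + 8) - 14)) = 9618*(43019 + 2*(20 - 14)) = 9618*(43019 + 2*6) = 9618*(43019 + 12) = 9618*43031 = 413872158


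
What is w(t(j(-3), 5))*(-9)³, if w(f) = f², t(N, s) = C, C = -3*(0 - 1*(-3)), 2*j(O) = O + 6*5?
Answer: -59049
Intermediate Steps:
j(O) = 15 + O/2 (j(O) = (O + 6*5)/2 = (O + 30)/2 = (30 + O)/2 = 15 + O/2)
C = -9 (C = -3*(0 + 3) = -3*3 = -9)
t(N, s) = -9
w(t(j(-3), 5))*(-9)³ = (-9)²*(-9)³ = 81*(-729) = -59049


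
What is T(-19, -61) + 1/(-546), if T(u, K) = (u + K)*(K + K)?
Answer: 5328959/546 ≈ 9760.0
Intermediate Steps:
T(u, K) = 2*K*(K + u) (T(u, K) = (K + u)*(2*K) = 2*K*(K + u))
T(-19, -61) + 1/(-546) = 2*(-61)*(-61 - 19) + 1/(-546) = 2*(-61)*(-80) - 1/546 = 9760 - 1/546 = 5328959/546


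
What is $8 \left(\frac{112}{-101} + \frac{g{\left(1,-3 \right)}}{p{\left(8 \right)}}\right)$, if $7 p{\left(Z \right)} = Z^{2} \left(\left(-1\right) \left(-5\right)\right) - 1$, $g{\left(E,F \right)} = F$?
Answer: $- \frac{302792}{32219} \approx -9.3979$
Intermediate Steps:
$p{\left(Z \right)} = - \frac{1}{7} + \frac{5 Z^{2}}{7}$ ($p{\left(Z \right)} = \frac{Z^{2} \left(\left(-1\right) \left(-5\right)\right) - 1}{7} = \frac{Z^{2} \cdot 5 - 1}{7} = \frac{5 Z^{2} - 1}{7} = \frac{-1 + 5 Z^{2}}{7} = - \frac{1}{7} + \frac{5 Z^{2}}{7}$)
$8 \left(\frac{112}{-101} + \frac{g{\left(1,-3 \right)}}{p{\left(8 \right)}}\right) = 8 \left(\frac{112}{-101} - \frac{3}{- \frac{1}{7} + \frac{5 \cdot 8^{2}}{7}}\right) = 8 \left(112 \left(- \frac{1}{101}\right) - \frac{3}{- \frac{1}{7} + \frac{5}{7} \cdot 64}\right) = 8 \left(- \frac{112}{101} - \frac{3}{- \frac{1}{7} + \frac{320}{7}}\right) = 8 \left(- \frac{112}{101} - \frac{3}{\frac{319}{7}}\right) = 8 \left(- \frac{112}{101} - \frac{21}{319}\right) = 8 \left(- \frac{37849}{32219}\right) = - \frac{302792}{32219}$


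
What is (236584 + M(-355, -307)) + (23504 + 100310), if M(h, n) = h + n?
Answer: 359736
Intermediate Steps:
(236584 + M(-355, -307)) + (23504 + 100310) = (236584 + (-355 - 307)) + (23504 + 100310) = (236584 - 662) + 123814 = 235922 + 123814 = 359736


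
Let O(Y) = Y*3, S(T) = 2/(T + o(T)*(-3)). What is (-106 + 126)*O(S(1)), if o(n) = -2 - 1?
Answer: 12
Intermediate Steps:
o(n) = -3
S(T) = 2/(9 + T) (S(T) = 2/(T - 3*(-3)) = 2/(T + 9) = 2/(9 + T))
O(Y) = 3*Y
(-106 + 126)*O(S(1)) = (-106 + 126)*(3*(2/(9 + 1))) = 20*(3*(2/10)) = 20*(3*(2*(1/10))) = 20*(3*(1/5)) = 20*(3/5) = 12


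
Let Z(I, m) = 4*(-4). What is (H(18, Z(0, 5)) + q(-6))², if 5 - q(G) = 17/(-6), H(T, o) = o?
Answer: 2401/36 ≈ 66.694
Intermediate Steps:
Z(I, m) = -16
q(G) = 47/6 (q(G) = 5 - 17/(-6) = 5 - 17*(-1)/6 = 5 - 1*(-17/6) = 5 + 17/6 = 47/6)
(H(18, Z(0, 5)) + q(-6))² = (-16 + 47/6)² = (-49/6)² = 2401/36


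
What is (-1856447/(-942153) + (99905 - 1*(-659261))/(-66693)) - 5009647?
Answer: -34975756769472710/6981667781 ≈ -5.0097e+6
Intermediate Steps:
(-1856447/(-942153) + (99905 - 1*(-659261))/(-66693)) - 5009647 = (-1856447*(-1/942153) + (99905 + 659261)*(-1/66693)) - 5009647 = (1856447/942153 + 759166*(-1/66693)) - 5009647 = (1856447/942153 - 759166/66693) - 5009647 = -65715389403/6981667781 - 5009647 = -34975756769472710/6981667781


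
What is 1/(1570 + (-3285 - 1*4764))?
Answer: -1/6479 ≈ -0.00015434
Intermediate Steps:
1/(1570 + (-3285 - 1*4764)) = 1/(1570 + (-3285 - 4764)) = 1/(1570 - 8049) = 1/(-6479) = -1/6479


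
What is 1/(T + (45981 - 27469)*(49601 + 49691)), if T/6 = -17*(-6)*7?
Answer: 1/1838097788 ≈ 5.4404e-10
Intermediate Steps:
T = 4284 (T = 6*(-17*(-6)*7) = 6*(102*7) = 6*714 = 4284)
1/(T + (45981 - 27469)*(49601 + 49691)) = 1/(4284 + (45981 - 27469)*(49601 + 49691)) = 1/(4284 + 18512*99292) = 1/(4284 + 1838093504) = 1/1838097788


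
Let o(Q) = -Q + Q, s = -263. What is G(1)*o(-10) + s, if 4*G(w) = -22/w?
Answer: -263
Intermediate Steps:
G(w) = -11/(2*w) (G(w) = (-22/w)/4 = -11/(2*w))
o(Q) = 0
G(1)*o(-10) + s = -11/2/1*0 - 263 = -11/2*1*0 - 263 = -11/2*0 - 263 = 0 - 263 = -263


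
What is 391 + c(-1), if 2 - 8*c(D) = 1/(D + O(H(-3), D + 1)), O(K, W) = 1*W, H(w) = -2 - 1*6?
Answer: 3131/8 ≈ 391.38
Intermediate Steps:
H(w) = -8 (H(w) = -2 - 6 = -8)
O(K, W) = W
c(D) = ¼ - 1/(8*(1 + 2*D)) (c(D) = ¼ - 1/(8*(D + (D + 1))) = ¼ - 1/(8*(D + (1 + D))) = ¼ - 1/(8*(1 + 2*D)))
391 + c(-1) = 391 + (1 + 4*(-1))/(8*(1 + 2*(-1))) = 391 + (1 - 4)/(8*(1 - 2)) = 391 + (⅛)*(-3)/(-1) = 391 + (⅛)*(-1)*(-3) = 391 + 3/8 = 3131/8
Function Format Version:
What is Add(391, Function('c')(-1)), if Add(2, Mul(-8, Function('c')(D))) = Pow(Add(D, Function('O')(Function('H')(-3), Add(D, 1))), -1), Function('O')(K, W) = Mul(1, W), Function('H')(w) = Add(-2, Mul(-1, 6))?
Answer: Rational(3131, 8) ≈ 391.38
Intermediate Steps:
Function('H')(w) = -8 (Function('H')(w) = Add(-2, -6) = -8)
Function('O')(K, W) = W
Function('c')(D) = Add(Rational(1, 4), Mul(Rational(-1, 8), Pow(Add(1, Mul(2, D)), -1))) (Function('c')(D) = Add(Rational(1, 4), Mul(Rational(-1, 8), Pow(Add(D, Add(D, 1)), -1))) = Add(Rational(1, 4), Mul(Rational(-1, 8), Pow(Add(D, Add(1, D)), -1))) = Add(Rational(1, 4), Mul(Rational(-1, 8), Pow(Add(1, Mul(2, D)), -1))))
Add(391, Function('c')(-1)) = Add(391, Mul(Rational(1, 8), Pow(Add(1, Mul(2, -1)), -1), Add(1, Mul(4, -1)))) = Add(391, Mul(Rational(1, 8), Pow(Add(1, -2), -1), Add(1, -4))) = Add(391, Mul(Rational(1, 8), Pow(-1, -1), -3)) = Add(391, Mul(Rational(1, 8), -1, -3)) = Add(391, Rational(3, 8)) = Rational(3131, 8)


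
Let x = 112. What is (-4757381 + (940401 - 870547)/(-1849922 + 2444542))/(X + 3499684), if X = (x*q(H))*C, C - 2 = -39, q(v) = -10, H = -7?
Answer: -1414416910183/1052811576440 ≈ -1.3435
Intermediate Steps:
C = -37 (C = 2 - 39 = -37)
X = 41440 (X = (112*(-10))*(-37) = -1120*(-37) = 41440)
(-4757381 + (940401 - 870547)/(-1849922 + 2444542))/(X + 3499684) = (-4757381 + (940401 - 870547)/(-1849922 + 2444542))/(41440 + 3499684) = (-4757381 + 69854/594620)/3541124 = (-4757381 + 69854*(1/594620))*(1/3541124) = (-4757381 + 34927/297310)*(1/3541124) = -1414416910183/297310*1/3541124 = -1414416910183/1052811576440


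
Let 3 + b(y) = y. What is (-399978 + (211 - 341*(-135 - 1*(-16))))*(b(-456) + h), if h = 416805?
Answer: -149546487048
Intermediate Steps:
b(y) = -3 + y
(-399978 + (211 - 341*(-135 - 1*(-16))))*(b(-456) + h) = (-399978 + (211 - 341*(-135 - 1*(-16))))*((-3 - 456) + 416805) = (-399978 + (211 - 341*(-135 + 16)))*(-459 + 416805) = (-399978 + (211 - 341*(-119)))*416346 = (-399978 + (211 + 40579))*416346 = (-399978 + 40790)*416346 = -359188*416346 = -149546487048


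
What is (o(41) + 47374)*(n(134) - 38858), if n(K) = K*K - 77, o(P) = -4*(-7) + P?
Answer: -995306697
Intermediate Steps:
o(P) = 28 + P
n(K) = -77 + K² (n(K) = K² - 77 = -77 + K²)
(o(41) + 47374)*(n(134) - 38858) = ((28 + 41) + 47374)*((-77 + 134²) - 38858) = (69 + 47374)*((-77 + 17956) - 38858) = 47443*(17879 - 38858) = 47443*(-20979) = -995306697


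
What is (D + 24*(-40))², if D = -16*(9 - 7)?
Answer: 984064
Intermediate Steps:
D = -32 (D = -16*2 = -32)
(D + 24*(-40))² = (-32 + 24*(-40))² = (-32 - 960)² = (-992)² = 984064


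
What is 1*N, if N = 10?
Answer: 10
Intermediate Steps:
1*N = 1*10 = 10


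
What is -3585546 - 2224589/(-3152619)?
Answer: -11303858220385/3152619 ≈ -3.5855e+6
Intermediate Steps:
-3585546 - 2224589/(-3152619) = -3585546 - 2224589*(-1)/3152619 = -3585546 - 1*(-2224589/3152619) = -3585546 + 2224589/3152619 = -11303858220385/3152619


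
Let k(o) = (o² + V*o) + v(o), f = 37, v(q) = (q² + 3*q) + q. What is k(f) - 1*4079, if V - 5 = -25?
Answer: -1933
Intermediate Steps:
v(q) = q² + 4*q
V = -20 (V = 5 - 25 = -20)
k(o) = o² - 20*o + o*(4 + o) (k(o) = (o² - 20*o) + o*(4 + o) = o² - 20*o + o*(4 + o))
k(f) - 1*4079 = 2*37*(-8 + 37) - 1*4079 = 2*37*29 - 4079 = 2146 - 4079 = -1933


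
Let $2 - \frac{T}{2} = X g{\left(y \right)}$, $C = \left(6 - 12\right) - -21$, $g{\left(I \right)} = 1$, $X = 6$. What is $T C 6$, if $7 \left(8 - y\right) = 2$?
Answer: $-720$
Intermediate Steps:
$y = \frac{54}{7}$ ($y = 8 - \frac{2}{7} = \frac{54}{7} \approx 7.7143$)
$C = 15$ ($C = \left(6 - 12\right) + 21 = -6 + 21 = 15$)
$T = -8$ ($T = 4 - 2 \cdot 6 \cdot 1 = 4 - 12 = -8$)
$T C 6 = \left(-8\right) 15 \cdot 6 = \left(-120\right) 6 = -720$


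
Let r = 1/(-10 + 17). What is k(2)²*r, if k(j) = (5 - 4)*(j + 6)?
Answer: 64/7 ≈ 9.1429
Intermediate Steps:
k(j) = 6 + j (k(j) = 1*(6 + j) = 6 + j)
r = ⅐ (r = 1/7 = ⅐ ≈ 0.14286)
k(2)²*r = (6 + 2)²*(⅐) = 8²*(⅐) = 64*(⅐) = 64/7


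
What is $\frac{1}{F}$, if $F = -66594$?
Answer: $- \frac{1}{66594} \approx -1.5016 \cdot 10^{-5}$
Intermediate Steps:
$\frac{1}{F} = \frac{1}{-66594} = - \frac{1}{66594}$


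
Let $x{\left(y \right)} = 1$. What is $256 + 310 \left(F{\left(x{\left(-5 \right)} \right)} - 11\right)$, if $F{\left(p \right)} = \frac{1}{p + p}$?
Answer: $-2999$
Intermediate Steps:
$F{\left(p \right)} = \frac{1}{2 p}$
$256 + 310 \left(F{\left(x{\left(-5 \right)} \right)} - 11\right) = 256 + 310 \left(\frac{1}{2 \cdot 1} - 11\right) = 256 + 310 \left(\frac{1}{2} \cdot 1 - 11\right) = 256 + 310 \left(\frac{1}{2} - 11\right) = 256 + 310 \left(- \frac{21}{2}\right) = 256 - 3255 = -2999$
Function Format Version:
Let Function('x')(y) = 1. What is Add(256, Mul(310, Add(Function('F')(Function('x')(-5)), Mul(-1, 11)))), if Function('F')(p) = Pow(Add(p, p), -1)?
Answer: -2999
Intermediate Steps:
Function('F')(p) = Mul(Rational(1, 2), Pow(p, -1)) (Function('F')(p) = Pow(Mul(2, p), -1) = Mul(Rational(1, 2), Pow(p, -1)))
Add(256, Mul(310, Add(Function('F')(Function('x')(-5)), Mul(-1, 11)))) = Add(256, Mul(310, Add(Mul(Rational(1, 2), Pow(1, -1)), Mul(-1, 11)))) = Add(256, Mul(310, Add(Mul(Rational(1, 2), 1), -11))) = Add(256, Mul(310, Add(Rational(1, 2), -11))) = Add(256, Mul(310, Rational(-21, 2))) = Add(256, -3255) = -2999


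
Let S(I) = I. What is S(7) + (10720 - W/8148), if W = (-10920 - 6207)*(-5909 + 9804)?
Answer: 51371087/2716 ≈ 18914.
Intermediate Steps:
W = -66709665 (W = -17127*3895 = -66709665)
S(7) + (10720 - W/8148) = 7 + (10720 - (-66709665)/8148) = 7 + (10720 - 1*(-22236555/2716)) = 7 + (10720 + 22236555/2716) = 7 + 51352075/2716 = 51371087/2716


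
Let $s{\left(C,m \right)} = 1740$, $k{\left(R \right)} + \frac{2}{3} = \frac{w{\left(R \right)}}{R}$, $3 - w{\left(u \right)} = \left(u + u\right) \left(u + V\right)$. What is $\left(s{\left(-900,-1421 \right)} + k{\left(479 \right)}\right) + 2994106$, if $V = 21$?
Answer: $\frac{4303592753}{1437} \approx 2.9948 \cdot 10^{6}$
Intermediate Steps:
$w{\left(u \right)} = 3 - 2 u \left(21 + u\right)$ ($w{\left(u \right)} = 3 - \left(u + u\right) \left(u + 21\right) = 3 - 2 u \left(21 + u\right)$)
$k{\left(R \right)} = - \frac{2}{3} + \frac{3 - 42 R - 2 R^{2}}{R}$
$\left(s{\left(-900,-1421 \right)} + k{\left(479 \right)}\right) + 2994106 = \left(1740 - \left(\frac{3002}{3} - \frac{3}{479}\right)\right) + 2994106 = \left(1740 - \frac{1437949}{1437}\right) + 2994106 = \frac{1062431}{1437} + 2994106 = \frac{4303592753}{1437}$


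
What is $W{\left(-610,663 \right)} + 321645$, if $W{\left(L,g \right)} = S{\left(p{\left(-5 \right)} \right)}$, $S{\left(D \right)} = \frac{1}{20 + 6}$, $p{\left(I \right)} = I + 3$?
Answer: $\frac{8362771}{26} \approx 3.2165 \cdot 10^{5}$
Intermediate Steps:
$p{\left(I \right)} = 3 + I$
$S{\left(D \right)} = \frac{1}{26}$
$W{\left(L,g \right)} = \frac{1}{26}$
$W{\left(-610,663 \right)} + 321645 = \frac{1}{26} + 321645 = \frac{8362771}{26}$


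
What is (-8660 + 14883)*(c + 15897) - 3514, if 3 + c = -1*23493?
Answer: -47292091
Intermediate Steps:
c = -23496 (c = -3 - 1*23493 = -3 - 23493 = -23496)
(-8660 + 14883)*(c + 15897) - 3514 = (-8660 + 14883)*(-23496 + 15897) - 3514 = 6223*(-7599) - 3514 = -47288577 - 3514 = -47292091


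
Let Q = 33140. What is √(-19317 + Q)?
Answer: √13823 ≈ 117.57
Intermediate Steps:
√(-19317 + Q) = √(-19317 + 33140) = √13823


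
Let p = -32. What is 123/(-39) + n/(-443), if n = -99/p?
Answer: -582503/184288 ≈ -3.1608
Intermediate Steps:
n = 99/32 (n = -99/(-32) = -99*(-1/32) = 99/32 ≈ 3.0938)
123/(-39) + n/(-443) = 123/(-39) + (99/32)/(-443) = 123*(-1/39) + (99/32)*(-1/443) = -41/13 - 99/14176 = -582503/184288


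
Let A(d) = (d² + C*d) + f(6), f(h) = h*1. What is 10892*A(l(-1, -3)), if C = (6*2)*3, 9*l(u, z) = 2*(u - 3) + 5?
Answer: -577276/9 ≈ -64142.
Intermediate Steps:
f(h) = h
l(u, z) = -⅑ + 2*u/9 (l(u, z) = (2*(u - 3) + 5)/9 = (2*(-3 + u) + 5)/9 = ((-6 + 2*u) + 5)/9 = (-1 + 2*u)/9 = -⅑ + 2*u/9)
C = 36 (C = 12*3 = 36)
A(d) = 6 + d² + 36*d (A(d) = (d² + 36*d) + 6 = 6 + d² + 36*d)
10892*A(l(-1, -3)) = 10892*(6 + (-⅑ + (2/9)*(-1))² + 36*(-⅑ + (2/9)*(-1))) = 10892*(6 + (-⅑ - 2/9)² + 36*(-⅑ - 2/9)) = 10892*(6 + (-⅓)² + 36*(-⅓)) = 10892*(6 + ⅑ - 12) = 10892*(-53/9) = -577276/9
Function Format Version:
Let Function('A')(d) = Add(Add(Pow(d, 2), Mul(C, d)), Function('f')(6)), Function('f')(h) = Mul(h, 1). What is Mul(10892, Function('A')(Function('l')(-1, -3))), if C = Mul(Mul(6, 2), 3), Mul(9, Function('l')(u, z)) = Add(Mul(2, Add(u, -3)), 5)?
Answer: Rational(-577276, 9) ≈ -64142.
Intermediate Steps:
Function('f')(h) = h
Function('l')(u, z) = Add(Rational(-1, 9), Mul(Rational(2, 9), u)) (Function('l')(u, z) = Mul(Rational(1, 9), Add(Mul(2, Add(u, -3)), 5)) = Mul(Rational(1, 9), Add(Mul(2, Add(-3, u)), 5)) = Mul(Rational(1, 9), Add(Add(-6, Mul(2, u)), 5)) = Mul(Rational(1, 9), Add(-1, Mul(2, u))) = Add(Rational(-1, 9), Mul(Rational(2, 9), u)))
C = 36 (C = Mul(12, 3) = 36)
Function('A')(d) = Add(6, Pow(d, 2), Mul(36, d)) (Function('A')(d) = Add(Add(Pow(d, 2), Mul(36, d)), 6) = Add(6, Pow(d, 2), Mul(36, d)))
Mul(10892, Function('A')(Function('l')(-1, -3))) = Mul(10892, Add(6, Pow(Add(Rational(-1, 9), Mul(Rational(2, 9), -1)), 2), Mul(36, Add(Rational(-1, 9), Mul(Rational(2, 9), -1))))) = Mul(10892, Add(6, Pow(Add(Rational(-1, 9), Rational(-2, 9)), 2), Mul(36, Add(Rational(-1, 9), Rational(-2, 9))))) = Mul(10892, Add(6, Pow(Rational(-1, 3), 2), Mul(36, Rational(-1, 3)))) = Mul(10892, Add(6, Rational(1, 9), -12)) = Mul(10892, Rational(-53, 9)) = Rational(-577276, 9)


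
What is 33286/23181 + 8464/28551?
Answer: 127394730/73537859 ≈ 1.7324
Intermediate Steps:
33286/23181 + 8464/28551 = 127394730/73537859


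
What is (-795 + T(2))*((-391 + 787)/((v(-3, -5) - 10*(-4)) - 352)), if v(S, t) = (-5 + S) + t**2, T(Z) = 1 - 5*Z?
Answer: 318384/295 ≈ 1079.3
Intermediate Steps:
v(S, t) = -5 + S + t**2
(-795 + T(2))*((-391 + 787)/((v(-3, -5) - 10*(-4)) - 352)) = (-795 + (1 - 5*2))*((-391 + 787)/(((-5 - 3 + (-5)**2) - 10*(-4)) - 352)) = (-795 + (1 - 10))*(396/(((-5 - 3 + 25) + 40) - 352)) = (-795 - 9)*(396/((17 + 40) - 352)) = -318384/(57 - 352) = -318384/(-295) = -318384*(-1)/295 = -804*(-396/295) = 318384/295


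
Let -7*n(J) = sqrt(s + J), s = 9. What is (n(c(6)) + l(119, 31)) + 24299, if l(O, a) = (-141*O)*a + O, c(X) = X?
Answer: -495731 - sqrt(15)/7 ≈ -4.9573e+5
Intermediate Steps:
l(O, a) = O - 141*O*a (l(O, a) = -141*O*a + O = O - 141*O*a)
n(J) = -sqrt(9 + J)/7
(n(c(6)) + l(119, 31)) + 24299 = (-sqrt(9 + 6)/7 + 119*(1 - 141*31)) + 24299 = (-sqrt(15)/7 + 119*(1 - 4371)) + 24299 = (-sqrt(15)/7 + 119*(-4370)) + 24299 = (-sqrt(15)/7 - 520030) + 24299 = (-520030 - sqrt(15)/7) + 24299 = -495731 - sqrt(15)/7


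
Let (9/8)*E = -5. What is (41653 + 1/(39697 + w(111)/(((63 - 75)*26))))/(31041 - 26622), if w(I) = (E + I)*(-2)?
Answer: 2321552740595/246295382193 ≈ 9.4259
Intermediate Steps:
E = -40/9 (E = (8/9)*(-5) = -40/9 ≈ -4.4444)
w(I) = 80/9 - 2*I (w(I) = (-40/9 + I)*(-2) = 80/9 - 2*I)
(41653 + 1/(39697 + w(111)/(((63 - 75)*26))))/(31041 - 26622) = (41653 + 1/(39697 + (80/9 - 2*111)/(((63 - 75)*26))))/(31041 - 26622) = (41653 + 1/(39697 + (80/9 - 222)/((-12*26))))/4419 = (41653 + 1/(39697 - 1918/9/(-312)))*(1/4419) = (41653 + 1/(39697 - 1918/9*(-1/312)))*(1/4419) = (41653 + 1/(39697 + 959/1404))*(1/4419) = (41653 + 1/(55735547/1404))*(1/4419) = (41653 + 1404/55735547)*(1/4419) = (2321552740595/55735547)*(1/4419) = 2321552740595/246295382193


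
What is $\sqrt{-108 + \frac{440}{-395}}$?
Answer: $\frac{2 i \sqrt{170245}}{79} \approx 10.446 i$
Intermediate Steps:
$\sqrt{-108 + \frac{440}{-395}} = \sqrt{-108 + 440 \left(- \frac{1}{395}\right)} = \sqrt{-108 - \frac{88}{79}} = \sqrt{- \frac{8620}{79}} = \frac{2 i \sqrt{170245}}{79}$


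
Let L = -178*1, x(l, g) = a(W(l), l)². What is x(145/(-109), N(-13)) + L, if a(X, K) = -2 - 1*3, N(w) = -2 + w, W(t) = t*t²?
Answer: -153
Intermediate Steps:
W(t) = t³
a(X, K) = -5 (a(X, K) = -2 - 3 = -5)
x(l, g) = 25 (x(l, g) = (-5)² = 25)
L = -178
x(145/(-109), N(-13)) + L = 25 - 178 = -153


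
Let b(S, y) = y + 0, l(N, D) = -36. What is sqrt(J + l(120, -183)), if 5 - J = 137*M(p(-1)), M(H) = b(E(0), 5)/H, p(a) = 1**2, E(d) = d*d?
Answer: 2*I*sqrt(179) ≈ 26.758*I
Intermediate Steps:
E(d) = d**2
b(S, y) = y
p(a) = 1
M(H) = 5/H
J = -680 (J = 5 - 137*5/1 = 5 - 137*5*1 = 5 - 137*5 = 5 - 1*685 = 5 - 685 = -680)
sqrt(J + l(120, -183)) = sqrt(-680 - 36) = sqrt(-716) = 2*I*sqrt(179)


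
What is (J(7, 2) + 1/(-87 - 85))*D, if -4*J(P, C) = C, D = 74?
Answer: -3219/86 ≈ -37.430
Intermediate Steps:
J(P, C) = -C/4
(J(7, 2) + 1/(-87 - 85))*D = (-1/4*2 + 1/(-87 - 85))*74 = (-1/2 + 1/(-172))*74 = (-1/2 - 1/172)*74 = -87/172*74 = -3219/86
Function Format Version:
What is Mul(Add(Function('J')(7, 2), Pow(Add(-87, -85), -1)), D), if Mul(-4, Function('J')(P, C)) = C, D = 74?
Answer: Rational(-3219, 86) ≈ -37.430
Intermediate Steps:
Function('J')(P, C) = Mul(Rational(-1, 4), C)
Mul(Add(Function('J')(7, 2), Pow(Add(-87, -85), -1)), D) = Mul(Add(Mul(Rational(-1, 4), 2), Pow(Add(-87, -85), -1)), 74) = Mul(Add(Rational(-1, 2), Pow(-172, -1)), 74) = Mul(Add(Rational(-1, 2), Rational(-1, 172)), 74) = Mul(Rational(-87, 172), 74) = Rational(-3219, 86)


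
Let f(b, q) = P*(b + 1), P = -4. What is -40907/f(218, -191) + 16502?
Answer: 14496659/876 ≈ 16549.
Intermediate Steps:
f(b, q) = -4 - 4*b (f(b, q) = -4*(b + 1) = -4*(1 + b) = -4 - 4*b)
-40907/f(218, -191) + 16502 = -40907/(-4 - 4*218) + 16502 = -40907/(-4 - 872) + 16502 = -40907/(-876) + 16502 = -40907*(-1/876) + 16502 = 40907/876 + 16502 = 14496659/876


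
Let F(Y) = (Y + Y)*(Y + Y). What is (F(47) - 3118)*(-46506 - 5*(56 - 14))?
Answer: -267122088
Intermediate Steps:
F(Y) = 4*Y² (F(Y) = (2*Y)*(2*Y) = 4*Y²)
(F(47) - 3118)*(-46506 - 5*(56 - 14)) = (4*47² - 3118)*(-46506 - 5*(56 - 14)) = (4*2209 - 3118)*(-46506 - 5*42) = (8836 - 3118)*(-46506 - 210) = 5718*(-46716) = -267122088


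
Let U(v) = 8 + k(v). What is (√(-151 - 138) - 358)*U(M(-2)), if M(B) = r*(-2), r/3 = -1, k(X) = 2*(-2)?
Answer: -1432 + 68*I ≈ -1432.0 + 68.0*I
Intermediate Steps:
k(X) = -4
r = -3 (r = 3*(-1) = -3)
M(B) = 6 (M(B) = -3*(-2) = 6)
U(v) = 4 (U(v) = 8 - 4 = 4)
(√(-151 - 138) - 358)*U(M(-2)) = (√(-151 - 138) - 358)*4 = (√(-289) - 358)*4 = (17*I - 358)*4 = (-358 + 17*I)*4 = -1432 + 68*I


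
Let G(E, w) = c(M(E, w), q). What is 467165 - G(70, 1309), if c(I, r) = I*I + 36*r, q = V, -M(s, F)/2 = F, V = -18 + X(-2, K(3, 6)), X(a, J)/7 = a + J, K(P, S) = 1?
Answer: -6385859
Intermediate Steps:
X(a, J) = 7*J + 7*a (X(a, J) = 7*(a + J) = 7*(J + a) = 7*J + 7*a)
V = -25 (V = -18 + (7*1 + 7*(-2)) = -18 + (7 - 14) = -18 - 7 = -25)
M(s, F) = -2*F
q = -25
c(I, r) = I² + 36*r
G(E, w) = -900 + 4*w² (G(E, w) = (-2*w)² + 36*(-25) = 4*w² - 900 = -900 + 4*w²)
467165 - G(70, 1309) = 467165 - (-900 + 4*1309²) = 467165 - (-900 + 4*1713481) = 467165 - (-900 + 6853924) = 467165 - 1*6853024 = 467165 - 6853024 = -6385859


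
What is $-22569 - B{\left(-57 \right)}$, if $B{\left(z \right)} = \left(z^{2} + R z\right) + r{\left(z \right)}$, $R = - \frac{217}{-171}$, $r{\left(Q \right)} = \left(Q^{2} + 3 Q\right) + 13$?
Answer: $- \frac{86510}{3} \approx -28837.0$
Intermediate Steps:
$r{\left(Q \right)} = 13 + Q^{2} + 3 Q$
$R = \frac{217}{171}$ ($R = \left(-217\right) \left(- \frac{1}{171}\right) = \frac{217}{171} \approx 1.269$)
$B{\left(z \right)} = 13 + 2 z^{2} + \frac{730 z}{171}$ ($B{\left(z \right)} = \left(z^{2} + \frac{217 z}{171}\right) + \left(13 + z^{2} + 3 z\right) = 13 + 2 z^{2} + \frac{730 z}{171}$)
$-22569 - B{\left(-57 \right)} = -22569 - \left(13 + 2 \left(-57\right)^{2} + \frac{730}{171} \left(-57\right)\right) = -22569 - \left(13 + 2 \cdot 3249 - \frac{730}{3}\right) = -22569 - \left(13 + 6498 - \frac{730}{3}\right) = -22569 - \frac{18803}{3} = - \frac{86510}{3}$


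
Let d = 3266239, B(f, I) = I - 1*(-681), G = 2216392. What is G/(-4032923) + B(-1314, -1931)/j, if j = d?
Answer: -7244307143438/13172490386597 ≈ -0.54996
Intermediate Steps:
B(f, I) = 681 + I (B(f, I) = I + 681 = 681 + I)
j = 3266239
G/(-4032923) + B(-1314, -1931)/j = 2216392/(-4032923) + (681 - 1931)/3266239 = 2216392*(-1/4032923) - 1250*1/3266239 = -2216392/4032923 - 1250/3266239 = -7244307143438/13172490386597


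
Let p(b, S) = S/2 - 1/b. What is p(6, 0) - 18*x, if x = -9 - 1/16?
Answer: 3911/24 ≈ 162.96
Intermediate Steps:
x = -145/16 (x = -9 - 1*1/16 = -9 - 1/16 = -145/16 ≈ -9.0625)
p(b, S) = S/2 - 1/b (p(b, S) = S*(½) - 1/b = S/2 - 1/b)
p(6, 0) - 18*x = ((½)*0 - 1/6) - 18*(-145/16) = (0 - 1*⅙) + 1305/8 = (0 - ⅙) + 1305/8 = -⅙ + 1305/8 = 3911/24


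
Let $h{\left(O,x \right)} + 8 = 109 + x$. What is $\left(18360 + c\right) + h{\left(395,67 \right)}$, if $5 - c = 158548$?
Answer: $-140015$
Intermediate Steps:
$h{\left(O,x \right)} = 101 + x$ ($h{\left(O,x \right)} = -8 + \left(109 + x\right) = 101 + x$)
$c = -158543$ ($c = 5 - 158548 = -158543$)
$\left(18360 + c\right) + h{\left(395,67 \right)} = \left(18360 - 158543\right) + \left(101 + 67\right) = -140183 + 168 = -140015$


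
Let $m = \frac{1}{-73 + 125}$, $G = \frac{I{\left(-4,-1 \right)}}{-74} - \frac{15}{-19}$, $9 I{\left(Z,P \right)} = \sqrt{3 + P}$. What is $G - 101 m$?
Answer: $- \frac{1139}{988} - \frac{\sqrt{2}}{666} \approx -1.155$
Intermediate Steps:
$I{\left(Z,P \right)} = \frac{\sqrt{3 + P}}{9}$
$G = \frac{15}{19} - \frac{\sqrt{2}}{666}$ ($G = \frac{\frac{1}{9} \sqrt{3 - 1}}{-74} - \frac{15}{-19} = \frac{\sqrt{2}}{9} \left(- \frac{1}{74}\right) - - \frac{15}{19} = - \frac{\sqrt{2}}{666} + \frac{15}{19} = \frac{15}{19} - \frac{\sqrt{2}}{666} \approx 0.78735$)
$m = \frac{1}{52} \approx 0.019231$
$G - 101 m = \left(\frac{15}{19} - \frac{\sqrt{2}}{666}\right) - \frac{101}{52} = - \frac{1139}{988} - \frac{\sqrt{2}}{666}$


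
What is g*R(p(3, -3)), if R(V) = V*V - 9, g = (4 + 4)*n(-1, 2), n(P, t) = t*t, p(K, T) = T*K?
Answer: 2304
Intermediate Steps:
p(K, T) = K*T
n(P, t) = t²
g = 32 (g = (4 + 4)*2² = 8*4 = 32)
R(V) = -9 + V² (R(V) = V² - 9 = -9 + V²)
g*R(p(3, -3)) = 32*(-9 + (3*(-3))²) = 32*(-9 + (-9)²) = 32*(-9 + 81) = 32*72 = 2304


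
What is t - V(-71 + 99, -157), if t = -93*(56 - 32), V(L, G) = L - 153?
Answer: -2107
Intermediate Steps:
V(L, G) = -153 + L
t = -2232 (t = -93*24 = -2232)
t - V(-71 + 99, -157) = -2232 - (-153 + (-71 + 99)) = -2232 - (-153 + 28) = -2232 - 1*(-125) = -2232 + 125 = -2107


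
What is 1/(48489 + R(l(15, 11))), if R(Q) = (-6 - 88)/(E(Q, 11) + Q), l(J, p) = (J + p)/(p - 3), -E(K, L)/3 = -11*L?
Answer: 1465/71036009 ≈ 2.0623e-5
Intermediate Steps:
E(K, L) = 33*L (E(K, L) = -(-33)*L = 33*L)
l(J, p) = (J + p)/(-3 + p)
R(Q) = -94/(363 + Q) (R(Q) = (-6 - 88)/(33*11 + Q) = -94/(363 + Q))
1/(48489 + R(l(15, 11))) = 1/(48489 - 94/(363 + (15 + 11)/(-3 + 11))) = 1/(48489 - 94/(363 + 26/8)) = 1/(48489 - 94/(363 + (⅛)*26)) = 1/(48489 - 94/(363 + 13/4)) = 1/(48489 - 94/1465/4) = 1/(48489 - 94*4/1465) = 1/(48489 - 376/1465) = 1/(71036009/1465) = 1465/71036009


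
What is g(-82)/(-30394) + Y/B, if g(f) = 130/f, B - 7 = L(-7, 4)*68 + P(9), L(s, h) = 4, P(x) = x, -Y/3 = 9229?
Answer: -442336501/4601184 ≈ -96.135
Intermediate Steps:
Y = -27687 (Y = -3*9229 = -27687)
B = 288 (B = 7 + (4*68 + 9) = 7 + (272 + 9) = 7 + 281 = 288)
g(-82)/(-30394) + Y/B = (130/(-82))/(-30394) - 27687/288 = (130*(-1/82))*(-1/30394) - 27687*1/288 = -65/41*(-1/30394) - 9229/96 = 5/95858 - 9229/96 = -442336501/4601184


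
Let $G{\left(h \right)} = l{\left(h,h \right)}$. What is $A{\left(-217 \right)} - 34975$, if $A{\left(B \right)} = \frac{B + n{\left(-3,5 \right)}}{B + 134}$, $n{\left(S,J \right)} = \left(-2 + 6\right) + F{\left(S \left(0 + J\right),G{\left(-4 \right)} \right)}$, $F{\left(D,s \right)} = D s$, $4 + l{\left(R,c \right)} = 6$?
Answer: $- \frac{2902682}{83} \approx -34972.0$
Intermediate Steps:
$l{\left(R,c \right)} = 2$ ($l{\left(R,c \right)} = -4 + 6 = 2$)
$G{\left(h \right)} = 2$
$n{\left(S,J \right)} = 4 + 2 J S$ ($n{\left(S,J \right)} = \left(-2 + 6\right) + S \left(0 + J\right) 2 = 4 + S J 2 = 4 + J S 2 = 4 + 2 J S$)
$A{\left(B \right)} = \frac{-26 + B}{134 + B}$ ($A{\left(B \right)} = \frac{B + \left(4 + 2 \cdot 5 \left(-3\right)\right)}{B + 134} = \frac{B + \left(4 - 30\right)}{134 + B} = \frac{B - 26}{134 + B} = \frac{-26 + B}{134 + B}$)
$A{\left(-217 \right)} - 34975 = \frac{-26 - 217}{134 - 217} - 34975 = \frac{1}{-83} \left(-243\right) - 34975 = \left(- \frac{1}{83}\right) \left(-243\right) - 34975 = \frac{243}{83} - 34975 = - \frac{2902682}{83}$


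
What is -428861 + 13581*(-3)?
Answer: -469604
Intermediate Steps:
-428861 + 13581*(-3) = -428861 - 40743 = -469604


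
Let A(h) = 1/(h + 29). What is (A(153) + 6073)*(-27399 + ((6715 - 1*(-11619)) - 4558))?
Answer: -15057324801/182 ≈ -8.2733e+7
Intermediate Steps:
A(h) = 1/(29 + h)
(A(153) + 6073)*(-27399 + ((6715 - 1*(-11619)) - 4558)) = (1/(29 + 153) + 6073)*(-27399 + ((6715 - 1*(-11619)) - 4558)) = (1/182 + 6073)*(-27399 + ((6715 + 11619) - 4558)) = (1/182 + 6073)*(-27399 + (18334 - 4558)) = 1105287*(-27399 + 13776)/182 = (1105287/182)*(-13623) = -15057324801/182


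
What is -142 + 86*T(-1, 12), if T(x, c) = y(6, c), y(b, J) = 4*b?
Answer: 1922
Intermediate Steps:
T(x, c) = 24 (T(x, c) = 4*6 = 24)
-142 + 86*T(-1, 12) = -142 + 86*24 = -142 + 2064 = 1922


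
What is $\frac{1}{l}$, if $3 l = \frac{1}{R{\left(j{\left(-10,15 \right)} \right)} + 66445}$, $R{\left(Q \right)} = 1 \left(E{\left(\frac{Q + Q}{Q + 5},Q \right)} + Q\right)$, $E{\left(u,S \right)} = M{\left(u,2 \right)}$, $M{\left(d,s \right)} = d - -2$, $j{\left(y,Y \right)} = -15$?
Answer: $199305$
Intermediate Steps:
$M{\left(d,s \right)} = 2 + d$ ($M{\left(d,s \right)} = d + 2 = 2 + d$)
$E{\left(u,S \right)} = 2 + u$
$R{\left(Q \right)} = 2 + Q + \frac{2 Q}{5 + Q}$ ($R{\left(Q \right)} = 1 \left(\left(2 + \frac{Q + Q}{Q + 5}\right) + Q\right) = 1 \left(\left(2 + \frac{2 Q}{5 + Q}\right) + Q\right) = 1 \left(2 + Q + \frac{2 Q}{5 + Q}\right) = 2 + Q + \frac{2 Q}{5 + Q}$)
$l = \frac{1}{199305}$ ($l = \frac{1}{3 \left(\frac{10 + \left(-15\right)^{2} + 9 \left(-15\right)}{5 - 15} + 66445\right)} = \frac{1}{3 \left(\frac{10 + 225 - 135}{-10} + 66445\right)} = \frac{1}{3 \left(\left(- \frac{1}{10}\right) 100 + 66445\right)} = \frac{1}{3 \left(-10 + 66445\right)} = \frac{1}{3 \cdot 66435} = \frac{1}{3} \cdot \frac{1}{66435} = \frac{1}{199305} \approx 5.0174 \cdot 10^{-6}$)
$\frac{1}{l} = \frac{1}{\frac{1}{199305}} = 199305$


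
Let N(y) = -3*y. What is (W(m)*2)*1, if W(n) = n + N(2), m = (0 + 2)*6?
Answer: 12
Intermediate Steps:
m = 12 (m = 2*6 = 12)
W(n) = -6 + n (W(n) = n - 3*2 = n - 6 = -6 + n)
(W(m)*2)*1 = ((-6 + 12)*2)*1 = (6*2)*1 = 12*1 = 12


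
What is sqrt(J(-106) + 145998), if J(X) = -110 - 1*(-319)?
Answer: sqrt(146207) ≈ 382.37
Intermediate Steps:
J(X) = 209 (J(X) = -110 + 319 = 209)
sqrt(J(-106) + 145998) = sqrt(209 + 145998) = sqrt(146207)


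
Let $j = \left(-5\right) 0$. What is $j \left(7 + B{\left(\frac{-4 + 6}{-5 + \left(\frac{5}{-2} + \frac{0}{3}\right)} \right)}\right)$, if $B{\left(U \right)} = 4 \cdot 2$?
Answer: $0$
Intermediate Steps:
$j = 0$
$B{\left(U \right)} = 8$
$j \left(7 + B{\left(\frac{-4 + 6}{-5 + \left(\frac{5}{-2} + \frac{0}{3}\right)} \right)}\right) = 0 \left(7 + 8\right) = 0 \cdot 15 = 0$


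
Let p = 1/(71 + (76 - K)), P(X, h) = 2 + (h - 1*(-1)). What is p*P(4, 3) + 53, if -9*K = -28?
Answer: 68689/1295 ≈ 53.042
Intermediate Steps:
K = 28/9 (K = -1/9*(-28) = 28/9 ≈ 3.1111)
P(X, h) = 3 + h (P(X, h) = 2 + (h + 1) = 2 + (1 + h) = 3 + h)
p = 9/1295 (p = 1/(71 + (76 - 1*28/9)) = 1/(71 + (76 - 28/9)) = 1/(71 + 656/9) = 1/(1295/9) = 9/1295 ≈ 0.0069498)
p*P(4, 3) + 53 = 9*(3 + 3)/1295 + 53 = (9/1295)*6 + 53 = 54/1295 + 53 = 68689/1295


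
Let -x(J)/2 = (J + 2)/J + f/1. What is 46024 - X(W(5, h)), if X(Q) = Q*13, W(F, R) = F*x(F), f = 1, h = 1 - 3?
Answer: 46336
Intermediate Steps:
h = -2
x(J) = -2 - 2*(2 + J)/J (x(J) = -2*((J + 2)/J + 1/1) = -2*((2 + J)/J + 1*1) = -2*((2 + J)/J + 1) = -2*(1 + (2 + J)/J) = -2 - 2*(2 + J)/J)
W(F, R) = F*(-4 - 4/F)
X(Q) = 13*Q
46024 - X(W(5, h)) = 46024 - 13*(-4 - 4*5) = 46024 - 13*(-4 - 20) = 46024 - 13*(-24) = 46024 - 1*(-312) = 46024 + 312 = 46336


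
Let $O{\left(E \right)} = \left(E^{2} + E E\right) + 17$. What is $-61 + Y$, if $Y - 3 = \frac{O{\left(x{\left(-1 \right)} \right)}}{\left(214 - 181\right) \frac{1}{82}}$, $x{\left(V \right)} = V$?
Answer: $- \frac{356}{33} \approx -10.788$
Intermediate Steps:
$O{\left(E \right)} = 17 + 2 E^{2}$ ($O{\left(E \right)} = \left(E^{2} + E^{2}\right) + 17 = 2 E^{2} + 17 = 17 + 2 E^{2}$)
$Y = \frac{1657}{33}$ ($Y = 3 + \frac{17 + 2 \left(-1\right)^{2}}{\left(214 - 181\right) \frac{1}{82}} = 3 + \frac{17 + 2 \cdot 1}{33 \cdot \frac{1}{82}} = 3 + \frac{17 + 2}{\frac{33}{82}} = 3 + 19 \cdot \frac{82}{33} = 3 + \frac{1558}{33} = \frac{1657}{33} \approx 50.212$)
$-61 + Y = -61 + \frac{1657}{33} = - \frac{356}{33}$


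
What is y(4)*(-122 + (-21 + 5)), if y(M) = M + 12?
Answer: -2208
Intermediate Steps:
y(M) = 12 + M
y(4)*(-122 + (-21 + 5)) = (12 + 4)*(-122 + (-21 + 5)) = 16*(-122 - 16) = 16*(-138) = -2208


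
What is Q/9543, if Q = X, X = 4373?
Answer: 4373/9543 ≈ 0.45824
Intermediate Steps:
Q = 4373
Q/9543 = 4373/9543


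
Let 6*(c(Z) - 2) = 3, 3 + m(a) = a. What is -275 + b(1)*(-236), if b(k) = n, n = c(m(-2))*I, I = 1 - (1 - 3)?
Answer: -2045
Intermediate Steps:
m(a) = -3 + a
I = 3 (I = 1 - 1*(-2) = 1 + 2 = 3)
c(Z) = 5/2 (c(Z) = 2 + (1/6)*3 = 2 + 1/2 = 5/2)
n = 15/2 (n = (5/2)*3 = 15/2 ≈ 7.5000)
b(k) = 15/2
-275 + b(1)*(-236) = -275 + (15/2)*(-236) = -275 - 1770 = -2045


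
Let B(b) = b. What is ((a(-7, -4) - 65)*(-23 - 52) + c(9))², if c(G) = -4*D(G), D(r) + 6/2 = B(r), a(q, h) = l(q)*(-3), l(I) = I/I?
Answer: 25765776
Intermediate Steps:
l(I) = 1
a(q, h) = -3 (a(q, h) = 1*(-3) = -3)
D(r) = -3 + r
c(G) = 12 - 4*G (c(G) = -4*(-3 + G) = 12 - 4*G)
((a(-7, -4) - 65)*(-23 - 52) + c(9))² = ((-3 - 65)*(-23 - 52) + (12 - 4*9))² = (-68*(-75) + (12 - 36))² = (5100 - 24)² = 5076² = 25765776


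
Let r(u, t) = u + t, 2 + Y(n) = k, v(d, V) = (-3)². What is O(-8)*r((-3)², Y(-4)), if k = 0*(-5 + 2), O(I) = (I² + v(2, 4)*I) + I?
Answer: -112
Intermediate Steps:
v(d, V) = 9
O(I) = I² + 10*I (O(I) = (I² + 9*I) + I = I² + 10*I)
k = 0 (k = 0*(-3) = 0)
Y(n) = -2 (Y(n) = -2 + 0 = -2)
r(u, t) = t + u
O(-8)*r((-3)², Y(-4)) = (-8*(10 - 8))*(-2 + (-3)²) = (-8*2)*(-2 + 9) = -16*7 = -112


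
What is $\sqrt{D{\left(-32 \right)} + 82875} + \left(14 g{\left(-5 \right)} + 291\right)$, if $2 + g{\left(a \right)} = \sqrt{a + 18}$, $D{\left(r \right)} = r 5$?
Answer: $263 + \sqrt{82715} + 14 \sqrt{13} \approx 601.08$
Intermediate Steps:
$D{\left(r \right)} = 5 r$
$g{\left(a \right)} = -2 + \sqrt{18 + a}$ ($g{\left(a \right)} = -2 + \sqrt{a + 18} = -2 + \sqrt{18 + a}$)
$\sqrt{D{\left(-32 \right)} + 82875} + \left(14 g{\left(-5 \right)} + 291\right) = \sqrt{5 \left(-32\right) + 82875} + \left(14 \left(-2 + \sqrt{18 - 5}\right) + 291\right) = \sqrt{-160 + 82875} + \left(14 \left(-2 + \sqrt{13}\right) + 291\right) = \sqrt{82715} + \left(\left(-28 + 14 \sqrt{13}\right) + 291\right) = \sqrt{82715} + \left(263 + 14 \sqrt{13}\right) = 263 + \sqrt{82715} + 14 \sqrt{13}$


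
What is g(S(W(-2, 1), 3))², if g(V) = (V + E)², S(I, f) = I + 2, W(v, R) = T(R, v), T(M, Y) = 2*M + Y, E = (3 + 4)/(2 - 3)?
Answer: 625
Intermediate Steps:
E = -7 (E = 7/(-1) = 7*(-1) = -7)
T(M, Y) = Y + 2*M
W(v, R) = v + 2*R
S(I, f) = 2 + I
g(V) = (-7 + V)² (g(V) = (V - 7)² = (-7 + V)²)
g(S(W(-2, 1), 3))² = ((-7 + (2 + (-2 + 2*1)))²)² = ((-7 + (2 + (-2 + 2)))²)² = ((-7 + (2 + 0))²)² = ((-7 + 2)²)² = ((-5)²)² = 25² = 625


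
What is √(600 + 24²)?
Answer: 14*√6 ≈ 34.293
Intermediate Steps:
√(600 + 24²) = √(600 + 576) = √1176 = 14*√6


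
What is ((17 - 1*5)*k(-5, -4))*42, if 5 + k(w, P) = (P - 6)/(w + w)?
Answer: -2016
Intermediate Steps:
k(w, P) = -5 + (-6 + P)/(2*w) (k(w, P) = -5 + (P - 6)/(w + w) = -5 + (-6 + P)/((2*w)) = -5 + (-6 + P)*(1/(2*w)) = -5 + (-6 + P)/(2*w))
((17 - 1*5)*k(-5, -4))*42 = ((17 - 1*5)*((½)*(-6 - 4 - 10*(-5))/(-5)))*42 = ((17 - 5)*((½)*(-⅕)*(-6 - 4 + 50)))*42 = (12*((½)*(-⅕)*40))*42 = (12*(-4))*42 = -48*42 = -2016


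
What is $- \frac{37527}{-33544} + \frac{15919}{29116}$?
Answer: $\frac{58093681}{34880968} \approx 1.6655$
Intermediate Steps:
$- \frac{37527}{-33544} + \frac{15919}{29116} = \left(-37527\right) \left(- \frac{1}{33544}\right) + 15919 \cdot \frac{1}{29116} = \frac{5361}{4792} + \frac{15919}{29116} = \frac{58093681}{34880968}$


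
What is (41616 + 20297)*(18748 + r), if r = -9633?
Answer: 564336995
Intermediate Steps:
(41616 + 20297)*(18748 + r) = (41616 + 20297)*(18748 - 9633) = 61913*9115 = 564336995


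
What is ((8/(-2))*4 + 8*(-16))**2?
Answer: 20736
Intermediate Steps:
((8/(-2))*4 + 8*(-16))**2 = ((8*(-1/2))*4 - 128)**2 = (-4*4 - 128)**2 = (-16 - 128)**2 = (-144)**2 = 20736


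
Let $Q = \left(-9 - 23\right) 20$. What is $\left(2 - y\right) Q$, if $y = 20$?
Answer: $11520$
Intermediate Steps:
$Q = -640$ ($Q = \left(-32\right) 20 = -640$)
$\left(2 - y\right) Q = \left(2 - 20\right) \left(-640\right) = \left(-18\right) \left(-640\right) = 11520$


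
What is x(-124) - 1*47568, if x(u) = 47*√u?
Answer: -47568 + 94*I*√31 ≈ -47568.0 + 523.37*I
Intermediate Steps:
x(-124) - 1*47568 = 47*√(-124) - 1*47568 = 47*(2*I*√31) - 47568 = 94*I*√31 - 47568 = -47568 + 94*I*√31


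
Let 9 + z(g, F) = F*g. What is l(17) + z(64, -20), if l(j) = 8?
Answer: -1281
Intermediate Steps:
z(g, F) = -9 + F*g
l(17) + z(64, -20) = 8 + (-9 - 20*64) = 8 + (-9 - 1280) = 8 - 1289 = -1281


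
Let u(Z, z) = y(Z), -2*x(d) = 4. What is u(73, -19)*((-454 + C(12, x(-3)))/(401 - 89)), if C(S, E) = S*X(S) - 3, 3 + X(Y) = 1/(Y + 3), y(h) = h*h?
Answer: -13114669/1560 ≈ -8406.8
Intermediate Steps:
y(h) = h²
x(d) = -2 (x(d) = -½*4 = -2)
u(Z, z) = Z²
X(Y) = -3 + 1/(3 + Y) (X(Y) = -3 + 1/(Y + 3) = -3 + 1/(3 + Y))
C(S, E) = -3 + S*(-8 - 3*S)/(3 + S) (C(S, E) = S*((-8 - 3*S)/(3 + S)) - 3 = S*(-8 - 3*S)/(3 + S) - 3 = -3 + S*(-8 - 3*S)/(3 + S))
u(73, -19)*((-454 + C(12, x(-3)))/(401 - 89)) = 73²*((-454 + (-9 - 11*12 - 3*12²)/(3 + 12))/(401 - 89)) = 5329*((-454 + (-9 - 132 - 3*144)/15)/312) = 5329*((-454 + (-9 - 132 - 432)/15)*(1/312)) = 5329*((-454 + (1/15)*(-573))*(1/312)) = 5329*((-454 - 191/5)*(1/312)) = 5329*(-2461/5*1/312) = 5329*(-2461/1560) = -13114669/1560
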